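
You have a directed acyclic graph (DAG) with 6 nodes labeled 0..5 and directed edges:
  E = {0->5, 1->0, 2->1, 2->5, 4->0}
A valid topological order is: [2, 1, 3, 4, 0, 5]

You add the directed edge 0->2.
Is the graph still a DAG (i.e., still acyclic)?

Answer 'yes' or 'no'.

Answer: no

Derivation:
Given toposort: [2, 1, 3, 4, 0, 5]
Position of 0: index 4; position of 2: index 0
New edge 0->2: backward (u after v in old order)
Backward edge: old toposort is now invalid. Check if this creates a cycle.
Does 2 already reach 0? Reachable from 2: [0, 1, 2, 5]. YES -> cycle!
Still a DAG? no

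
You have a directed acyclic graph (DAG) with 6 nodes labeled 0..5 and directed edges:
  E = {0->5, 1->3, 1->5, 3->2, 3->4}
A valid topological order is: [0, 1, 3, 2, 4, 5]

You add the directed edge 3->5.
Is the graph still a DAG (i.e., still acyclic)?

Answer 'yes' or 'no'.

Given toposort: [0, 1, 3, 2, 4, 5]
Position of 3: index 2; position of 5: index 5
New edge 3->5: forward
Forward edge: respects the existing order. Still a DAG, same toposort still valid.
Still a DAG? yes

Answer: yes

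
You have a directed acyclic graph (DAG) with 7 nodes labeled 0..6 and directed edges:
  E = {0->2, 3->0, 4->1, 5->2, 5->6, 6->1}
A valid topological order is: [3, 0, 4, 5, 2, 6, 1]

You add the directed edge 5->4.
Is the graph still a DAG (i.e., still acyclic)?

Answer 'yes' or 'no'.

Answer: yes

Derivation:
Given toposort: [3, 0, 4, 5, 2, 6, 1]
Position of 5: index 3; position of 4: index 2
New edge 5->4: backward (u after v in old order)
Backward edge: old toposort is now invalid. Check if this creates a cycle.
Does 4 already reach 5? Reachable from 4: [1, 4]. NO -> still a DAG (reorder needed).
Still a DAG? yes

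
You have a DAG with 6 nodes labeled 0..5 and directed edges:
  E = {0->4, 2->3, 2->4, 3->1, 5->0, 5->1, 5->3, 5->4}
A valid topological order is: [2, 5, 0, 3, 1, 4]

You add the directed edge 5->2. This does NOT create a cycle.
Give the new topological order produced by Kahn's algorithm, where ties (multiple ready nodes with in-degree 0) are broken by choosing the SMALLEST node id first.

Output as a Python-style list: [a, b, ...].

Answer: [5, 0, 2, 3, 1, 4]

Derivation:
Old toposort: [2, 5, 0, 3, 1, 4]
Added edge: 5->2
Position of 5 (1) > position of 2 (0). Must reorder: 5 must now come before 2.
Run Kahn's algorithm (break ties by smallest node id):
  initial in-degrees: [1, 2, 1, 2, 3, 0]
  ready (indeg=0): [5]
  pop 5: indeg[0]->0; indeg[1]->1; indeg[2]->0; indeg[3]->1; indeg[4]->2 | ready=[0, 2] | order so far=[5]
  pop 0: indeg[4]->1 | ready=[2] | order so far=[5, 0]
  pop 2: indeg[3]->0; indeg[4]->0 | ready=[3, 4] | order so far=[5, 0, 2]
  pop 3: indeg[1]->0 | ready=[1, 4] | order so far=[5, 0, 2, 3]
  pop 1: no out-edges | ready=[4] | order so far=[5, 0, 2, 3, 1]
  pop 4: no out-edges | ready=[] | order so far=[5, 0, 2, 3, 1, 4]
  Result: [5, 0, 2, 3, 1, 4]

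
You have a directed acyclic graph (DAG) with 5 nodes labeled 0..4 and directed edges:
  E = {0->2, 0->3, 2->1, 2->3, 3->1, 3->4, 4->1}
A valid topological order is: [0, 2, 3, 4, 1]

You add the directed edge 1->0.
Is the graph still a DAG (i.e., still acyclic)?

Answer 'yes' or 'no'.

Answer: no

Derivation:
Given toposort: [0, 2, 3, 4, 1]
Position of 1: index 4; position of 0: index 0
New edge 1->0: backward (u after v in old order)
Backward edge: old toposort is now invalid. Check if this creates a cycle.
Does 0 already reach 1? Reachable from 0: [0, 1, 2, 3, 4]. YES -> cycle!
Still a DAG? no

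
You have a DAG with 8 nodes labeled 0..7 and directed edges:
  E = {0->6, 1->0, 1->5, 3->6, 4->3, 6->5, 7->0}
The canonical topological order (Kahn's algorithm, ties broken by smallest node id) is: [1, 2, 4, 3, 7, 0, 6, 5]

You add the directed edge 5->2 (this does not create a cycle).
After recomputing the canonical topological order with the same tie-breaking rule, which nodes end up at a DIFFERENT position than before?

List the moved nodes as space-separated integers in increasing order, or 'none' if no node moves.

Old toposort: [1, 2, 4, 3, 7, 0, 6, 5]
Added edge 5->2
Recompute Kahn (smallest-id tiebreak):
  initial in-degrees: [2, 0, 1, 1, 0, 2, 2, 0]
  ready (indeg=0): [1, 4, 7]
  pop 1: indeg[0]->1; indeg[5]->1 | ready=[4, 7] | order so far=[1]
  pop 4: indeg[3]->0 | ready=[3, 7] | order so far=[1, 4]
  pop 3: indeg[6]->1 | ready=[7] | order so far=[1, 4, 3]
  pop 7: indeg[0]->0 | ready=[0] | order so far=[1, 4, 3, 7]
  pop 0: indeg[6]->0 | ready=[6] | order so far=[1, 4, 3, 7, 0]
  pop 6: indeg[5]->0 | ready=[5] | order so far=[1, 4, 3, 7, 0, 6]
  pop 5: indeg[2]->0 | ready=[2] | order so far=[1, 4, 3, 7, 0, 6, 5]
  pop 2: no out-edges | ready=[] | order so far=[1, 4, 3, 7, 0, 6, 5, 2]
New canonical toposort: [1, 4, 3, 7, 0, 6, 5, 2]
Compare positions:
  Node 0: index 5 -> 4 (moved)
  Node 1: index 0 -> 0 (same)
  Node 2: index 1 -> 7 (moved)
  Node 3: index 3 -> 2 (moved)
  Node 4: index 2 -> 1 (moved)
  Node 5: index 7 -> 6 (moved)
  Node 6: index 6 -> 5 (moved)
  Node 7: index 4 -> 3 (moved)
Nodes that changed position: 0 2 3 4 5 6 7

Answer: 0 2 3 4 5 6 7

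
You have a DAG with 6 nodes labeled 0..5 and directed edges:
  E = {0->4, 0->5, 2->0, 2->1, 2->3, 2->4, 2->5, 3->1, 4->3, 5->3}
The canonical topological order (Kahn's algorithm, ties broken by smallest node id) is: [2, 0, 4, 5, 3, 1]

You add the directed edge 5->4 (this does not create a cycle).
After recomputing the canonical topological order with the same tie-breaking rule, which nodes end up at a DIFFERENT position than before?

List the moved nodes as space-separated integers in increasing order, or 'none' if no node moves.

Old toposort: [2, 0, 4, 5, 3, 1]
Added edge 5->4
Recompute Kahn (smallest-id tiebreak):
  initial in-degrees: [1, 2, 0, 3, 3, 2]
  ready (indeg=0): [2]
  pop 2: indeg[0]->0; indeg[1]->1; indeg[3]->2; indeg[4]->2; indeg[5]->1 | ready=[0] | order so far=[2]
  pop 0: indeg[4]->1; indeg[5]->0 | ready=[5] | order so far=[2, 0]
  pop 5: indeg[3]->1; indeg[4]->0 | ready=[4] | order so far=[2, 0, 5]
  pop 4: indeg[3]->0 | ready=[3] | order so far=[2, 0, 5, 4]
  pop 3: indeg[1]->0 | ready=[1] | order so far=[2, 0, 5, 4, 3]
  pop 1: no out-edges | ready=[] | order so far=[2, 0, 5, 4, 3, 1]
New canonical toposort: [2, 0, 5, 4, 3, 1]
Compare positions:
  Node 0: index 1 -> 1 (same)
  Node 1: index 5 -> 5 (same)
  Node 2: index 0 -> 0 (same)
  Node 3: index 4 -> 4 (same)
  Node 4: index 2 -> 3 (moved)
  Node 5: index 3 -> 2 (moved)
Nodes that changed position: 4 5

Answer: 4 5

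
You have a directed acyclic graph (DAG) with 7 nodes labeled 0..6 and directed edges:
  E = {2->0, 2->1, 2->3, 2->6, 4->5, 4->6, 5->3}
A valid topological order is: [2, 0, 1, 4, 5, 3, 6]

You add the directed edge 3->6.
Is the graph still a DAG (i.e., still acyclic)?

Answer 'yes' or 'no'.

Given toposort: [2, 0, 1, 4, 5, 3, 6]
Position of 3: index 5; position of 6: index 6
New edge 3->6: forward
Forward edge: respects the existing order. Still a DAG, same toposort still valid.
Still a DAG? yes

Answer: yes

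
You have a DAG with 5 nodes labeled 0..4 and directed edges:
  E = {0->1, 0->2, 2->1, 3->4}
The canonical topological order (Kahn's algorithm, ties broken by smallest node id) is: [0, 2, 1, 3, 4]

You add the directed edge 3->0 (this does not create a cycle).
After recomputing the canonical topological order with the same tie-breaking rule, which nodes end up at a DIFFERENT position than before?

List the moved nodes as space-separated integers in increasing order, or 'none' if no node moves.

Old toposort: [0, 2, 1, 3, 4]
Added edge 3->0
Recompute Kahn (smallest-id tiebreak):
  initial in-degrees: [1, 2, 1, 0, 1]
  ready (indeg=0): [3]
  pop 3: indeg[0]->0; indeg[4]->0 | ready=[0, 4] | order so far=[3]
  pop 0: indeg[1]->1; indeg[2]->0 | ready=[2, 4] | order so far=[3, 0]
  pop 2: indeg[1]->0 | ready=[1, 4] | order so far=[3, 0, 2]
  pop 1: no out-edges | ready=[4] | order so far=[3, 0, 2, 1]
  pop 4: no out-edges | ready=[] | order so far=[3, 0, 2, 1, 4]
New canonical toposort: [3, 0, 2, 1, 4]
Compare positions:
  Node 0: index 0 -> 1 (moved)
  Node 1: index 2 -> 3 (moved)
  Node 2: index 1 -> 2 (moved)
  Node 3: index 3 -> 0 (moved)
  Node 4: index 4 -> 4 (same)
Nodes that changed position: 0 1 2 3

Answer: 0 1 2 3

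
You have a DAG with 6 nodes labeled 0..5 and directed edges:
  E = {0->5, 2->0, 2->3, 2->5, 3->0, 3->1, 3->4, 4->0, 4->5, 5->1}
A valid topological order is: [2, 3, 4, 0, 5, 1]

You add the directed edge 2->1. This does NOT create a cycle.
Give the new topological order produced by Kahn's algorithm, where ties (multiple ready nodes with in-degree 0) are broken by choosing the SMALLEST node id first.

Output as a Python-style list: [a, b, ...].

Answer: [2, 3, 4, 0, 5, 1]

Derivation:
Old toposort: [2, 3, 4, 0, 5, 1]
Added edge: 2->1
Position of 2 (0) < position of 1 (5). Old order still valid.
Run Kahn's algorithm (break ties by smallest node id):
  initial in-degrees: [3, 3, 0, 1, 1, 3]
  ready (indeg=0): [2]
  pop 2: indeg[0]->2; indeg[1]->2; indeg[3]->0; indeg[5]->2 | ready=[3] | order so far=[2]
  pop 3: indeg[0]->1; indeg[1]->1; indeg[4]->0 | ready=[4] | order so far=[2, 3]
  pop 4: indeg[0]->0; indeg[5]->1 | ready=[0] | order so far=[2, 3, 4]
  pop 0: indeg[5]->0 | ready=[5] | order so far=[2, 3, 4, 0]
  pop 5: indeg[1]->0 | ready=[1] | order so far=[2, 3, 4, 0, 5]
  pop 1: no out-edges | ready=[] | order so far=[2, 3, 4, 0, 5, 1]
  Result: [2, 3, 4, 0, 5, 1]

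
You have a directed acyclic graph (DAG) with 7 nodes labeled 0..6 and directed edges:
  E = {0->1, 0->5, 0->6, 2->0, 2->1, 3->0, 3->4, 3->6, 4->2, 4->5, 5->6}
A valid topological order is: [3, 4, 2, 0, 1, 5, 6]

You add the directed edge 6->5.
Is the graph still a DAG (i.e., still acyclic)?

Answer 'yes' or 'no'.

Given toposort: [3, 4, 2, 0, 1, 5, 6]
Position of 6: index 6; position of 5: index 5
New edge 6->5: backward (u after v in old order)
Backward edge: old toposort is now invalid. Check if this creates a cycle.
Does 5 already reach 6? Reachable from 5: [5, 6]. YES -> cycle!
Still a DAG? no

Answer: no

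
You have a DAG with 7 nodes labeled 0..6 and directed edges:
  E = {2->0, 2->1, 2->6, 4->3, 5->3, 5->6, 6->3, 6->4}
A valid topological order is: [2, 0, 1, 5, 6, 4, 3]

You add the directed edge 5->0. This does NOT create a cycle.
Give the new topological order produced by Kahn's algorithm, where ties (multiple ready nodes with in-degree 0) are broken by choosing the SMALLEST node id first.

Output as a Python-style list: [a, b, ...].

Old toposort: [2, 0, 1, 5, 6, 4, 3]
Added edge: 5->0
Position of 5 (3) > position of 0 (1). Must reorder: 5 must now come before 0.
Run Kahn's algorithm (break ties by smallest node id):
  initial in-degrees: [2, 1, 0, 3, 1, 0, 2]
  ready (indeg=0): [2, 5]
  pop 2: indeg[0]->1; indeg[1]->0; indeg[6]->1 | ready=[1, 5] | order so far=[2]
  pop 1: no out-edges | ready=[5] | order so far=[2, 1]
  pop 5: indeg[0]->0; indeg[3]->2; indeg[6]->0 | ready=[0, 6] | order so far=[2, 1, 5]
  pop 0: no out-edges | ready=[6] | order so far=[2, 1, 5, 0]
  pop 6: indeg[3]->1; indeg[4]->0 | ready=[4] | order so far=[2, 1, 5, 0, 6]
  pop 4: indeg[3]->0 | ready=[3] | order so far=[2, 1, 5, 0, 6, 4]
  pop 3: no out-edges | ready=[] | order so far=[2, 1, 5, 0, 6, 4, 3]
  Result: [2, 1, 5, 0, 6, 4, 3]

Answer: [2, 1, 5, 0, 6, 4, 3]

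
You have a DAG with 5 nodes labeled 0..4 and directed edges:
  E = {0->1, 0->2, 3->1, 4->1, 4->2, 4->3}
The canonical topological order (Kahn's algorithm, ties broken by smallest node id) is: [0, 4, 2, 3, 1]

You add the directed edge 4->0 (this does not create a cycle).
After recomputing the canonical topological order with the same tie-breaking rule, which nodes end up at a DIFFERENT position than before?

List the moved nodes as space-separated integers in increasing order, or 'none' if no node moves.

Old toposort: [0, 4, 2, 3, 1]
Added edge 4->0
Recompute Kahn (smallest-id tiebreak):
  initial in-degrees: [1, 3, 2, 1, 0]
  ready (indeg=0): [4]
  pop 4: indeg[0]->0; indeg[1]->2; indeg[2]->1; indeg[3]->0 | ready=[0, 3] | order so far=[4]
  pop 0: indeg[1]->1; indeg[2]->0 | ready=[2, 3] | order so far=[4, 0]
  pop 2: no out-edges | ready=[3] | order so far=[4, 0, 2]
  pop 3: indeg[1]->0 | ready=[1] | order so far=[4, 0, 2, 3]
  pop 1: no out-edges | ready=[] | order so far=[4, 0, 2, 3, 1]
New canonical toposort: [4, 0, 2, 3, 1]
Compare positions:
  Node 0: index 0 -> 1 (moved)
  Node 1: index 4 -> 4 (same)
  Node 2: index 2 -> 2 (same)
  Node 3: index 3 -> 3 (same)
  Node 4: index 1 -> 0 (moved)
Nodes that changed position: 0 4

Answer: 0 4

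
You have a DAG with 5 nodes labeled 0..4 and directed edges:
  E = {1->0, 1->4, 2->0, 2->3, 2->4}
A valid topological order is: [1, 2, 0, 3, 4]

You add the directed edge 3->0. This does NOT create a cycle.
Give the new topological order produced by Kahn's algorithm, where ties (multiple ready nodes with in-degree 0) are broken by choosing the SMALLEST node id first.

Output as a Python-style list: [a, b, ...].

Answer: [1, 2, 3, 0, 4]

Derivation:
Old toposort: [1, 2, 0, 3, 4]
Added edge: 3->0
Position of 3 (3) > position of 0 (2). Must reorder: 3 must now come before 0.
Run Kahn's algorithm (break ties by smallest node id):
  initial in-degrees: [3, 0, 0, 1, 2]
  ready (indeg=0): [1, 2]
  pop 1: indeg[0]->2; indeg[4]->1 | ready=[2] | order so far=[1]
  pop 2: indeg[0]->1; indeg[3]->0; indeg[4]->0 | ready=[3, 4] | order so far=[1, 2]
  pop 3: indeg[0]->0 | ready=[0, 4] | order so far=[1, 2, 3]
  pop 0: no out-edges | ready=[4] | order so far=[1, 2, 3, 0]
  pop 4: no out-edges | ready=[] | order so far=[1, 2, 3, 0, 4]
  Result: [1, 2, 3, 0, 4]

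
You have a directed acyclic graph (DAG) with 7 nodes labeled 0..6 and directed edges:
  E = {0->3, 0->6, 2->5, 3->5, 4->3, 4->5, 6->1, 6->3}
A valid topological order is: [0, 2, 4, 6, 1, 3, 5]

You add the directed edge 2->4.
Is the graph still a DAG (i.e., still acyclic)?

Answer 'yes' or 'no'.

Answer: yes

Derivation:
Given toposort: [0, 2, 4, 6, 1, 3, 5]
Position of 2: index 1; position of 4: index 2
New edge 2->4: forward
Forward edge: respects the existing order. Still a DAG, same toposort still valid.
Still a DAG? yes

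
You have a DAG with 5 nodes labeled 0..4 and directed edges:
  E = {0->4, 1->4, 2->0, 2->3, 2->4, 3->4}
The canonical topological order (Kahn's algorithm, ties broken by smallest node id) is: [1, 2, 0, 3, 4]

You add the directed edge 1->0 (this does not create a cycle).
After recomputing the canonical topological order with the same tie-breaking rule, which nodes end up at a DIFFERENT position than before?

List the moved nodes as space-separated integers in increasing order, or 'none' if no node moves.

Old toposort: [1, 2, 0, 3, 4]
Added edge 1->0
Recompute Kahn (smallest-id tiebreak):
  initial in-degrees: [2, 0, 0, 1, 4]
  ready (indeg=0): [1, 2]
  pop 1: indeg[0]->1; indeg[4]->3 | ready=[2] | order so far=[1]
  pop 2: indeg[0]->0; indeg[3]->0; indeg[4]->2 | ready=[0, 3] | order so far=[1, 2]
  pop 0: indeg[4]->1 | ready=[3] | order so far=[1, 2, 0]
  pop 3: indeg[4]->0 | ready=[4] | order so far=[1, 2, 0, 3]
  pop 4: no out-edges | ready=[] | order so far=[1, 2, 0, 3, 4]
New canonical toposort: [1, 2, 0, 3, 4]
Compare positions:
  Node 0: index 2 -> 2 (same)
  Node 1: index 0 -> 0 (same)
  Node 2: index 1 -> 1 (same)
  Node 3: index 3 -> 3 (same)
  Node 4: index 4 -> 4 (same)
Nodes that changed position: none

Answer: none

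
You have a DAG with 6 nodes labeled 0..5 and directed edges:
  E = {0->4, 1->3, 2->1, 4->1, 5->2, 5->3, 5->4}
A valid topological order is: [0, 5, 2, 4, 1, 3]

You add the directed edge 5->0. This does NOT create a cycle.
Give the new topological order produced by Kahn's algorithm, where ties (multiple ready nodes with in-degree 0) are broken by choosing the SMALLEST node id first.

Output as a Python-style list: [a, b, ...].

Old toposort: [0, 5, 2, 4, 1, 3]
Added edge: 5->0
Position of 5 (1) > position of 0 (0). Must reorder: 5 must now come before 0.
Run Kahn's algorithm (break ties by smallest node id):
  initial in-degrees: [1, 2, 1, 2, 2, 0]
  ready (indeg=0): [5]
  pop 5: indeg[0]->0; indeg[2]->0; indeg[3]->1; indeg[4]->1 | ready=[0, 2] | order so far=[5]
  pop 0: indeg[4]->0 | ready=[2, 4] | order so far=[5, 0]
  pop 2: indeg[1]->1 | ready=[4] | order so far=[5, 0, 2]
  pop 4: indeg[1]->0 | ready=[1] | order so far=[5, 0, 2, 4]
  pop 1: indeg[3]->0 | ready=[3] | order so far=[5, 0, 2, 4, 1]
  pop 3: no out-edges | ready=[] | order so far=[5, 0, 2, 4, 1, 3]
  Result: [5, 0, 2, 4, 1, 3]

Answer: [5, 0, 2, 4, 1, 3]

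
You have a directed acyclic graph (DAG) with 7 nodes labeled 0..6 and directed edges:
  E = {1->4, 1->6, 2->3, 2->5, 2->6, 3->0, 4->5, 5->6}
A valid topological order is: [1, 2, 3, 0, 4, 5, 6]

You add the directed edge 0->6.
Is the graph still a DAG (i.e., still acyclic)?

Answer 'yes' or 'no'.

Answer: yes

Derivation:
Given toposort: [1, 2, 3, 0, 4, 5, 6]
Position of 0: index 3; position of 6: index 6
New edge 0->6: forward
Forward edge: respects the existing order. Still a DAG, same toposort still valid.
Still a DAG? yes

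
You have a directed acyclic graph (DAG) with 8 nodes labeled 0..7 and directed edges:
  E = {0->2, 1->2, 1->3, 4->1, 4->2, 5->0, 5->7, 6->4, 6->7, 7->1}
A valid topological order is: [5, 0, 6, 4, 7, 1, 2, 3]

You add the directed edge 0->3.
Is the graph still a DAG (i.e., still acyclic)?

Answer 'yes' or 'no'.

Answer: yes

Derivation:
Given toposort: [5, 0, 6, 4, 7, 1, 2, 3]
Position of 0: index 1; position of 3: index 7
New edge 0->3: forward
Forward edge: respects the existing order. Still a DAG, same toposort still valid.
Still a DAG? yes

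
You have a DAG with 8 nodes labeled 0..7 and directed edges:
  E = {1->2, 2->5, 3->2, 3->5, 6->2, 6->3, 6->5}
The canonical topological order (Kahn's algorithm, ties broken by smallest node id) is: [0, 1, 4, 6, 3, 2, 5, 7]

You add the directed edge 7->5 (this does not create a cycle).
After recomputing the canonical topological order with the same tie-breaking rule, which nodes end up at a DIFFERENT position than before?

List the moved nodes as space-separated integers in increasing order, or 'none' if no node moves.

Answer: 5 7

Derivation:
Old toposort: [0, 1, 4, 6, 3, 2, 5, 7]
Added edge 7->5
Recompute Kahn (smallest-id tiebreak):
  initial in-degrees: [0, 0, 3, 1, 0, 4, 0, 0]
  ready (indeg=0): [0, 1, 4, 6, 7]
  pop 0: no out-edges | ready=[1, 4, 6, 7] | order so far=[0]
  pop 1: indeg[2]->2 | ready=[4, 6, 7] | order so far=[0, 1]
  pop 4: no out-edges | ready=[6, 7] | order so far=[0, 1, 4]
  pop 6: indeg[2]->1; indeg[3]->0; indeg[5]->3 | ready=[3, 7] | order so far=[0, 1, 4, 6]
  pop 3: indeg[2]->0; indeg[5]->2 | ready=[2, 7] | order so far=[0, 1, 4, 6, 3]
  pop 2: indeg[5]->1 | ready=[7] | order so far=[0, 1, 4, 6, 3, 2]
  pop 7: indeg[5]->0 | ready=[5] | order so far=[0, 1, 4, 6, 3, 2, 7]
  pop 5: no out-edges | ready=[] | order so far=[0, 1, 4, 6, 3, 2, 7, 5]
New canonical toposort: [0, 1, 4, 6, 3, 2, 7, 5]
Compare positions:
  Node 0: index 0 -> 0 (same)
  Node 1: index 1 -> 1 (same)
  Node 2: index 5 -> 5 (same)
  Node 3: index 4 -> 4 (same)
  Node 4: index 2 -> 2 (same)
  Node 5: index 6 -> 7 (moved)
  Node 6: index 3 -> 3 (same)
  Node 7: index 7 -> 6 (moved)
Nodes that changed position: 5 7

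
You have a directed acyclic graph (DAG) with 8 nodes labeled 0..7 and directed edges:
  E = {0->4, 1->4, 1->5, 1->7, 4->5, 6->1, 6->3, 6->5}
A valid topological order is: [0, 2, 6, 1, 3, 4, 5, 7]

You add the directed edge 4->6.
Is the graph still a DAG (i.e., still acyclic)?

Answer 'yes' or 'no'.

Answer: no

Derivation:
Given toposort: [0, 2, 6, 1, 3, 4, 5, 7]
Position of 4: index 5; position of 6: index 2
New edge 4->6: backward (u after v in old order)
Backward edge: old toposort is now invalid. Check if this creates a cycle.
Does 6 already reach 4? Reachable from 6: [1, 3, 4, 5, 6, 7]. YES -> cycle!
Still a DAG? no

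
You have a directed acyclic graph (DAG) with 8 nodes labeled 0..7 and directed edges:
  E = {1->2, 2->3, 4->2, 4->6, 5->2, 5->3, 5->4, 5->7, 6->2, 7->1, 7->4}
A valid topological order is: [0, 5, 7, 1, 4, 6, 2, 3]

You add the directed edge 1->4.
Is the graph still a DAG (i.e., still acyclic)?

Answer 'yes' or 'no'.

Answer: yes

Derivation:
Given toposort: [0, 5, 7, 1, 4, 6, 2, 3]
Position of 1: index 3; position of 4: index 4
New edge 1->4: forward
Forward edge: respects the existing order. Still a DAG, same toposort still valid.
Still a DAG? yes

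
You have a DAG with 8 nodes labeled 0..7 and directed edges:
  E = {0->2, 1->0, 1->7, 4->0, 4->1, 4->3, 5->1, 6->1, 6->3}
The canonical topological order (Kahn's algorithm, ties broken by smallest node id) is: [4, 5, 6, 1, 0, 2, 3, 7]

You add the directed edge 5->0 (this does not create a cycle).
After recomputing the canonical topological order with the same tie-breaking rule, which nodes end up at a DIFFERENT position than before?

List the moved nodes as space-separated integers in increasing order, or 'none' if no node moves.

Old toposort: [4, 5, 6, 1, 0, 2, 3, 7]
Added edge 5->0
Recompute Kahn (smallest-id tiebreak):
  initial in-degrees: [3, 3, 1, 2, 0, 0, 0, 1]
  ready (indeg=0): [4, 5, 6]
  pop 4: indeg[0]->2; indeg[1]->2; indeg[3]->1 | ready=[5, 6] | order so far=[4]
  pop 5: indeg[0]->1; indeg[1]->1 | ready=[6] | order so far=[4, 5]
  pop 6: indeg[1]->0; indeg[3]->0 | ready=[1, 3] | order so far=[4, 5, 6]
  pop 1: indeg[0]->0; indeg[7]->0 | ready=[0, 3, 7] | order so far=[4, 5, 6, 1]
  pop 0: indeg[2]->0 | ready=[2, 3, 7] | order so far=[4, 5, 6, 1, 0]
  pop 2: no out-edges | ready=[3, 7] | order so far=[4, 5, 6, 1, 0, 2]
  pop 3: no out-edges | ready=[7] | order so far=[4, 5, 6, 1, 0, 2, 3]
  pop 7: no out-edges | ready=[] | order so far=[4, 5, 6, 1, 0, 2, 3, 7]
New canonical toposort: [4, 5, 6, 1, 0, 2, 3, 7]
Compare positions:
  Node 0: index 4 -> 4 (same)
  Node 1: index 3 -> 3 (same)
  Node 2: index 5 -> 5 (same)
  Node 3: index 6 -> 6 (same)
  Node 4: index 0 -> 0 (same)
  Node 5: index 1 -> 1 (same)
  Node 6: index 2 -> 2 (same)
  Node 7: index 7 -> 7 (same)
Nodes that changed position: none

Answer: none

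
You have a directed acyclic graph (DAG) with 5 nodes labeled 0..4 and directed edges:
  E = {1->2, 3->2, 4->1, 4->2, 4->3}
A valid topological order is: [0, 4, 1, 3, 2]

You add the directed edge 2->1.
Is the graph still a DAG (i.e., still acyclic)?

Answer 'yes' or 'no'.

Answer: no

Derivation:
Given toposort: [0, 4, 1, 3, 2]
Position of 2: index 4; position of 1: index 2
New edge 2->1: backward (u after v in old order)
Backward edge: old toposort is now invalid. Check if this creates a cycle.
Does 1 already reach 2? Reachable from 1: [1, 2]. YES -> cycle!
Still a DAG? no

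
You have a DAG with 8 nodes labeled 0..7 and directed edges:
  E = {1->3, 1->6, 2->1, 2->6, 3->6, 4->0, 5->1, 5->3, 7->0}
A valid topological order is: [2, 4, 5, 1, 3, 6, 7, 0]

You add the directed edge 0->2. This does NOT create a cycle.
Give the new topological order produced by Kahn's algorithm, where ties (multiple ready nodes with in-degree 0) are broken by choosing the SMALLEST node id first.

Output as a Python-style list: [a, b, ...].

Old toposort: [2, 4, 5, 1, 3, 6, 7, 0]
Added edge: 0->2
Position of 0 (7) > position of 2 (0). Must reorder: 0 must now come before 2.
Run Kahn's algorithm (break ties by smallest node id):
  initial in-degrees: [2, 2, 1, 2, 0, 0, 3, 0]
  ready (indeg=0): [4, 5, 7]
  pop 4: indeg[0]->1 | ready=[5, 7] | order so far=[4]
  pop 5: indeg[1]->1; indeg[3]->1 | ready=[7] | order so far=[4, 5]
  pop 7: indeg[0]->0 | ready=[0] | order so far=[4, 5, 7]
  pop 0: indeg[2]->0 | ready=[2] | order so far=[4, 5, 7, 0]
  pop 2: indeg[1]->0; indeg[6]->2 | ready=[1] | order so far=[4, 5, 7, 0, 2]
  pop 1: indeg[3]->0; indeg[6]->1 | ready=[3] | order so far=[4, 5, 7, 0, 2, 1]
  pop 3: indeg[6]->0 | ready=[6] | order so far=[4, 5, 7, 0, 2, 1, 3]
  pop 6: no out-edges | ready=[] | order so far=[4, 5, 7, 0, 2, 1, 3, 6]
  Result: [4, 5, 7, 0, 2, 1, 3, 6]

Answer: [4, 5, 7, 0, 2, 1, 3, 6]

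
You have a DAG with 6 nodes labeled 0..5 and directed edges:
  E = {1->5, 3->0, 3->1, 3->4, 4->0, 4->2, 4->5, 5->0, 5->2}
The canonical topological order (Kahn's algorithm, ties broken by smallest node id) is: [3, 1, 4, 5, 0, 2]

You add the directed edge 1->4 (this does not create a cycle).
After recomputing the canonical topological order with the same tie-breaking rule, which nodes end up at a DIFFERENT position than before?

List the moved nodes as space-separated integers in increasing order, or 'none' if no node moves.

Answer: none

Derivation:
Old toposort: [3, 1, 4, 5, 0, 2]
Added edge 1->4
Recompute Kahn (smallest-id tiebreak):
  initial in-degrees: [3, 1, 2, 0, 2, 2]
  ready (indeg=0): [3]
  pop 3: indeg[0]->2; indeg[1]->0; indeg[4]->1 | ready=[1] | order so far=[3]
  pop 1: indeg[4]->0; indeg[5]->1 | ready=[4] | order so far=[3, 1]
  pop 4: indeg[0]->1; indeg[2]->1; indeg[5]->0 | ready=[5] | order so far=[3, 1, 4]
  pop 5: indeg[0]->0; indeg[2]->0 | ready=[0, 2] | order so far=[3, 1, 4, 5]
  pop 0: no out-edges | ready=[2] | order so far=[3, 1, 4, 5, 0]
  pop 2: no out-edges | ready=[] | order so far=[3, 1, 4, 5, 0, 2]
New canonical toposort: [3, 1, 4, 5, 0, 2]
Compare positions:
  Node 0: index 4 -> 4 (same)
  Node 1: index 1 -> 1 (same)
  Node 2: index 5 -> 5 (same)
  Node 3: index 0 -> 0 (same)
  Node 4: index 2 -> 2 (same)
  Node 5: index 3 -> 3 (same)
Nodes that changed position: none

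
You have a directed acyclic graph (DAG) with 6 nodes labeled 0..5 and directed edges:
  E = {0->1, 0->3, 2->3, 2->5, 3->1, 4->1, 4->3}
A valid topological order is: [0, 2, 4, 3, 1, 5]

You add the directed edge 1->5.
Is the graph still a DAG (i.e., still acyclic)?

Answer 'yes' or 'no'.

Given toposort: [0, 2, 4, 3, 1, 5]
Position of 1: index 4; position of 5: index 5
New edge 1->5: forward
Forward edge: respects the existing order. Still a DAG, same toposort still valid.
Still a DAG? yes

Answer: yes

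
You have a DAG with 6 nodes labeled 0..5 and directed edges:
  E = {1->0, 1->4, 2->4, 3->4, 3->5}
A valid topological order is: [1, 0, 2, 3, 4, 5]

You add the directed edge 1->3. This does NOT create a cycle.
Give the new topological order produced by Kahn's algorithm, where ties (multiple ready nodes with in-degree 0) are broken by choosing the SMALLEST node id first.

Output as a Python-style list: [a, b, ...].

Answer: [1, 0, 2, 3, 4, 5]

Derivation:
Old toposort: [1, 0, 2, 3, 4, 5]
Added edge: 1->3
Position of 1 (0) < position of 3 (3). Old order still valid.
Run Kahn's algorithm (break ties by smallest node id):
  initial in-degrees: [1, 0, 0, 1, 3, 1]
  ready (indeg=0): [1, 2]
  pop 1: indeg[0]->0; indeg[3]->0; indeg[4]->2 | ready=[0, 2, 3] | order so far=[1]
  pop 0: no out-edges | ready=[2, 3] | order so far=[1, 0]
  pop 2: indeg[4]->1 | ready=[3] | order so far=[1, 0, 2]
  pop 3: indeg[4]->0; indeg[5]->0 | ready=[4, 5] | order so far=[1, 0, 2, 3]
  pop 4: no out-edges | ready=[5] | order so far=[1, 0, 2, 3, 4]
  pop 5: no out-edges | ready=[] | order so far=[1, 0, 2, 3, 4, 5]
  Result: [1, 0, 2, 3, 4, 5]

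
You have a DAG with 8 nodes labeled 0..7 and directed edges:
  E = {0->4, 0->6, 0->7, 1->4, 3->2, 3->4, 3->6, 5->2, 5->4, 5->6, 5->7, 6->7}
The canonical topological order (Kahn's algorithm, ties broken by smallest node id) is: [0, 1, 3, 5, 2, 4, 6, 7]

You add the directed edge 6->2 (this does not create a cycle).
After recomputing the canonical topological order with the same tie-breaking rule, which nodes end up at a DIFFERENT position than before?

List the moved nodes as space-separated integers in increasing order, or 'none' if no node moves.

Answer: 2 4 6

Derivation:
Old toposort: [0, 1, 3, 5, 2, 4, 6, 7]
Added edge 6->2
Recompute Kahn (smallest-id tiebreak):
  initial in-degrees: [0, 0, 3, 0, 4, 0, 3, 3]
  ready (indeg=0): [0, 1, 3, 5]
  pop 0: indeg[4]->3; indeg[6]->2; indeg[7]->2 | ready=[1, 3, 5] | order so far=[0]
  pop 1: indeg[4]->2 | ready=[3, 5] | order so far=[0, 1]
  pop 3: indeg[2]->2; indeg[4]->1; indeg[6]->1 | ready=[5] | order so far=[0, 1, 3]
  pop 5: indeg[2]->1; indeg[4]->0; indeg[6]->0; indeg[7]->1 | ready=[4, 6] | order so far=[0, 1, 3, 5]
  pop 4: no out-edges | ready=[6] | order so far=[0, 1, 3, 5, 4]
  pop 6: indeg[2]->0; indeg[7]->0 | ready=[2, 7] | order so far=[0, 1, 3, 5, 4, 6]
  pop 2: no out-edges | ready=[7] | order so far=[0, 1, 3, 5, 4, 6, 2]
  pop 7: no out-edges | ready=[] | order so far=[0, 1, 3, 5, 4, 6, 2, 7]
New canonical toposort: [0, 1, 3, 5, 4, 6, 2, 7]
Compare positions:
  Node 0: index 0 -> 0 (same)
  Node 1: index 1 -> 1 (same)
  Node 2: index 4 -> 6 (moved)
  Node 3: index 2 -> 2 (same)
  Node 4: index 5 -> 4 (moved)
  Node 5: index 3 -> 3 (same)
  Node 6: index 6 -> 5 (moved)
  Node 7: index 7 -> 7 (same)
Nodes that changed position: 2 4 6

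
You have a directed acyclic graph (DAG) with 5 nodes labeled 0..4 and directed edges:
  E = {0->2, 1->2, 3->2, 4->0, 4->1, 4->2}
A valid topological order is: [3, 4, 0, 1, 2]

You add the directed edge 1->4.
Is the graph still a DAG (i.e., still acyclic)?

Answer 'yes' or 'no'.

Answer: no

Derivation:
Given toposort: [3, 4, 0, 1, 2]
Position of 1: index 3; position of 4: index 1
New edge 1->4: backward (u after v in old order)
Backward edge: old toposort is now invalid. Check if this creates a cycle.
Does 4 already reach 1? Reachable from 4: [0, 1, 2, 4]. YES -> cycle!
Still a DAG? no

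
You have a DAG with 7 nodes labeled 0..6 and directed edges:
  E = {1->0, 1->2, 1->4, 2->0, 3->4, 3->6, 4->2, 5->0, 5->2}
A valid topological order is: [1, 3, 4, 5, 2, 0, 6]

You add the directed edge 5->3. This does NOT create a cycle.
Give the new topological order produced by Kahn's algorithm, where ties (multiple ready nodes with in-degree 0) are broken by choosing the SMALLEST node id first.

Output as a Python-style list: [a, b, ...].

Answer: [1, 5, 3, 4, 2, 0, 6]

Derivation:
Old toposort: [1, 3, 4, 5, 2, 0, 6]
Added edge: 5->3
Position of 5 (3) > position of 3 (1). Must reorder: 5 must now come before 3.
Run Kahn's algorithm (break ties by smallest node id):
  initial in-degrees: [3, 0, 3, 1, 2, 0, 1]
  ready (indeg=0): [1, 5]
  pop 1: indeg[0]->2; indeg[2]->2; indeg[4]->1 | ready=[5] | order so far=[1]
  pop 5: indeg[0]->1; indeg[2]->1; indeg[3]->0 | ready=[3] | order so far=[1, 5]
  pop 3: indeg[4]->0; indeg[6]->0 | ready=[4, 6] | order so far=[1, 5, 3]
  pop 4: indeg[2]->0 | ready=[2, 6] | order so far=[1, 5, 3, 4]
  pop 2: indeg[0]->0 | ready=[0, 6] | order so far=[1, 5, 3, 4, 2]
  pop 0: no out-edges | ready=[6] | order so far=[1, 5, 3, 4, 2, 0]
  pop 6: no out-edges | ready=[] | order so far=[1, 5, 3, 4, 2, 0, 6]
  Result: [1, 5, 3, 4, 2, 0, 6]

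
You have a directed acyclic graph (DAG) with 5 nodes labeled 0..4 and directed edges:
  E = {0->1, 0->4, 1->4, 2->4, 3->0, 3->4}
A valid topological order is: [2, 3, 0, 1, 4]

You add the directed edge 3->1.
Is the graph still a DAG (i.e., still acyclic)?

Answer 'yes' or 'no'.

Given toposort: [2, 3, 0, 1, 4]
Position of 3: index 1; position of 1: index 3
New edge 3->1: forward
Forward edge: respects the existing order. Still a DAG, same toposort still valid.
Still a DAG? yes

Answer: yes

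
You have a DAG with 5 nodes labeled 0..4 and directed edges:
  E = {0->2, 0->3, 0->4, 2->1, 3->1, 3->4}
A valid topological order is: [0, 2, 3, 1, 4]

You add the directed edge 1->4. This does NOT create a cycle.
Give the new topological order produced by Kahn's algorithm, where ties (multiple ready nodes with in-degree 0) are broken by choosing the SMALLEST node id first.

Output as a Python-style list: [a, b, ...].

Old toposort: [0, 2, 3, 1, 4]
Added edge: 1->4
Position of 1 (3) < position of 4 (4). Old order still valid.
Run Kahn's algorithm (break ties by smallest node id):
  initial in-degrees: [0, 2, 1, 1, 3]
  ready (indeg=0): [0]
  pop 0: indeg[2]->0; indeg[3]->0; indeg[4]->2 | ready=[2, 3] | order so far=[0]
  pop 2: indeg[1]->1 | ready=[3] | order so far=[0, 2]
  pop 3: indeg[1]->0; indeg[4]->1 | ready=[1] | order so far=[0, 2, 3]
  pop 1: indeg[4]->0 | ready=[4] | order so far=[0, 2, 3, 1]
  pop 4: no out-edges | ready=[] | order so far=[0, 2, 3, 1, 4]
  Result: [0, 2, 3, 1, 4]

Answer: [0, 2, 3, 1, 4]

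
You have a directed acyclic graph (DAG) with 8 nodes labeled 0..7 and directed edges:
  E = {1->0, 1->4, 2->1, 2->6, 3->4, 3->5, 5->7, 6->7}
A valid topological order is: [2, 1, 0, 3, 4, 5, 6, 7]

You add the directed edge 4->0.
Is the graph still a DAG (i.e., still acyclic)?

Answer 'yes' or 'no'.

Given toposort: [2, 1, 0, 3, 4, 5, 6, 7]
Position of 4: index 4; position of 0: index 2
New edge 4->0: backward (u after v in old order)
Backward edge: old toposort is now invalid. Check if this creates a cycle.
Does 0 already reach 4? Reachable from 0: [0]. NO -> still a DAG (reorder needed).
Still a DAG? yes

Answer: yes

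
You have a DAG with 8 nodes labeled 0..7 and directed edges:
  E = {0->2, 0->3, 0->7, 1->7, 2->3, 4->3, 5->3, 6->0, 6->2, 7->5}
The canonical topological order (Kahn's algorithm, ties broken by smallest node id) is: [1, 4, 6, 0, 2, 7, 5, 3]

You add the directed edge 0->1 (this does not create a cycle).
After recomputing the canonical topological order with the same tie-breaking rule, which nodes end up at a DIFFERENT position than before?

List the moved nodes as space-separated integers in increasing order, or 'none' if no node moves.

Answer: 0 1 4 6

Derivation:
Old toposort: [1, 4, 6, 0, 2, 7, 5, 3]
Added edge 0->1
Recompute Kahn (smallest-id tiebreak):
  initial in-degrees: [1, 1, 2, 4, 0, 1, 0, 2]
  ready (indeg=0): [4, 6]
  pop 4: indeg[3]->3 | ready=[6] | order so far=[4]
  pop 6: indeg[0]->0; indeg[2]->1 | ready=[0] | order so far=[4, 6]
  pop 0: indeg[1]->0; indeg[2]->0; indeg[3]->2; indeg[7]->1 | ready=[1, 2] | order so far=[4, 6, 0]
  pop 1: indeg[7]->0 | ready=[2, 7] | order so far=[4, 6, 0, 1]
  pop 2: indeg[3]->1 | ready=[7] | order so far=[4, 6, 0, 1, 2]
  pop 7: indeg[5]->0 | ready=[5] | order so far=[4, 6, 0, 1, 2, 7]
  pop 5: indeg[3]->0 | ready=[3] | order so far=[4, 6, 0, 1, 2, 7, 5]
  pop 3: no out-edges | ready=[] | order so far=[4, 6, 0, 1, 2, 7, 5, 3]
New canonical toposort: [4, 6, 0, 1, 2, 7, 5, 3]
Compare positions:
  Node 0: index 3 -> 2 (moved)
  Node 1: index 0 -> 3 (moved)
  Node 2: index 4 -> 4 (same)
  Node 3: index 7 -> 7 (same)
  Node 4: index 1 -> 0 (moved)
  Node 5: index 6 -> 6 (same)
  Node 6: index 2 -> 1 (moved)
  Node 7: index 5 -> 5 (same)
Nodes that changed position: 0 1 4 6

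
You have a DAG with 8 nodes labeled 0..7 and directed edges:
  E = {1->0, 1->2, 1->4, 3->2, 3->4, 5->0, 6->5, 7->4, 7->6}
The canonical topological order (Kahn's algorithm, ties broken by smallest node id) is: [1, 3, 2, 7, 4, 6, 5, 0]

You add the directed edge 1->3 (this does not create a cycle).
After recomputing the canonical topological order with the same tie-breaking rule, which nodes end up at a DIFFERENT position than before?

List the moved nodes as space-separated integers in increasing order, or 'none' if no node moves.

Answer: none

Derivation:
Old toposort: [1, 3, 2, 7, 4, 6, 5, 0]
Added edge 1->3
Recompute Kahn (smallest-id tiebreak):
  initial in-degrees: [2, 0, 2, 1, 3, 1, 1, 0]
  ready (indeg=0): [1, 7]
  pop 1: indeg[0]->1; indeg[2]->1; indeg[3]->0; indeg[4]->2 | ready=[3, 7] | order so far=[1]
  pop 3: indeg[2]->0; indeg[4]->1 | ready=[2, 7] | order so far=[1, 3]
  pop 2: no out-edges | ready=[7] | order so far=[1, 3, 2]
  pop 7: indeg[4]->0; indeg[6]->0 | ready=[4, 6] | order so far=[1, 3, 2, 7]
  pop 4: no out-edges | ready=[6] | order so far=[1, 3, 2, 7, 4]
  pop 6: indeg[5]->0 | ready=[5] | order so far=[1, 3, 2, 7, 4, 6]
  pop 5: indeg[0]->0 | ready=[0] | order so far=[1, 3, 2, 7, 4, 6, 5]
  pop 0: no out-edges | ready=[] | order so far=[1, 3, 2, 7, 4, 6, 5, 0]
New canonical toposort: [1, 3, 2, 7, 4, 6, 5, 0]
Compare positions:
  Node 0: index 7 -> 7 (same)
  Node 1: index 0 -> 0 (same)
  Node 2: index 2 -> 2 (same)
  Node 3: index 1 -> 1 (same)
  Node 4: index 4 -> 4 (same)
  Node 5: index 6 -> 6 (same)
  Node 6: index 5 -> 5 (same)
  Node 7: index 3 -> 3 (same)
Nodes that changed position: none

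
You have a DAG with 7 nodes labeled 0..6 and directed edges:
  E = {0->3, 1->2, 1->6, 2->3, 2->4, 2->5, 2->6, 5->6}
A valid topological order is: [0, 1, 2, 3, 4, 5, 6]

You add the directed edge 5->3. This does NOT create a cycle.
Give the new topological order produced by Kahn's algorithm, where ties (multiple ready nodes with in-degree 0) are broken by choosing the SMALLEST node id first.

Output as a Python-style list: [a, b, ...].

Old toposort: [0, 1, 2, 3, 4, 5, 6]
Added edge: 5->3
Position of 5 (5) > position of 3 (3). Must reorder: 5 must now come before 3.
Run Kahn's algorithm (break ties by smallest node id):
  initial in-degrees: [0, 0, 1, 3, 1, 1, 3]
  ready (indeg=0): [0, 1]
  pop 0: indeg[3]->2 | ready=[1] | order so far=[0]
  pop 1: indeg[2]->0; indeg[6]->2 | ready=[2] | order so far=[0, 1]
  pop 2: indeg[3]->1; indeg[4]->0; indeg[5]->0; indeg[6]->1 | ready=[4, 5] | order so far=[0, 1, 2]
  pop 4: no out-edges | ready=[5] | order so far=[0, 1, 2, 4]
  pop 5: indeg[3]->0; indeg[6]->0 | ready=[3, 6] | order so far=[0, 1, 2, 4, 5]
  pop 3: no out-edges | ready=[6] | order so far=[0, 1, 2, 4, 5, 3]
  pop 6: no out-edges | ready=[] | order so far=[0, 1, 2, 4, 5, 3, 6]
  Result: [0, 1, 2, 4, 5, 3, 6]

Answer: [0, 1, 2, 4, 5, 3, 6]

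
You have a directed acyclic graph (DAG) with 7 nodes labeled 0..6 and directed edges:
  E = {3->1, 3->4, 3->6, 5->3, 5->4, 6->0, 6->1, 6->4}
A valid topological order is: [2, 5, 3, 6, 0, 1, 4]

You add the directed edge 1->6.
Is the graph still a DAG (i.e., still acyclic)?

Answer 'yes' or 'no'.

Given toposort: [2, 5, 3, 6, 0, 1, 4]
Position of 1: index 5; position of 6: index 3
New edge 1->6: backward (u after v in old order)
Backward edge: old toposort is now invalid. Check if this creates a cycle.
Does 6 already reach 1? Reachable from 6: [0, 1, 4, 6]. YES -> cycle!
Still a DAG? no

Answer: no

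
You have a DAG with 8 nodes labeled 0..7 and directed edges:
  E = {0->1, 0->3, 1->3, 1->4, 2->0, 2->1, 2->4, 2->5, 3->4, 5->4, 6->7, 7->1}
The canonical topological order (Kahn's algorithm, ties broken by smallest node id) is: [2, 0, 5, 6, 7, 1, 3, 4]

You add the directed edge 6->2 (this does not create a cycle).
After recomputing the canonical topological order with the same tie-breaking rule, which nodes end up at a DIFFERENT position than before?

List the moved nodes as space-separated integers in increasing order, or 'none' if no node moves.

Answer: 0 2 5 6

Derivation:
Old toposort: [2, 0, 5, 6, 7, 1, 3, 4]
Added edge 6->2
Recompute Kahn (smallest-id tiebreak):
  initial in-degrees: [1, 3, 1, 2, 4, 1, 0, 1]
  ready (indeg=0): [6]
  pop 6: indeg[2]->0; indeg[7]->0 | ready=[2, 7] | order so far=[6]
  pop 2: indeg[0]->0; indeg[1]->2; indeg[4]->3; indeg[5]->0 | ready=[0, 5, 7] | order so far=[6, 2]
  pop 0: indeg[1]->1; indeg[3]->1 | ready=[5, 7] | order so far=[6, 2, 0]
  pop 5: indeg[4]->2 | ready=[7] | order so far=[6, 2, 0, 5]
  pop 7: indeg[1]->0 | ready=[1] | order so far=[6, 2, 0, 5, 7]
  pop 1: indeg[3]->0; indeg[4]->1 | ready=[3] | order so far=[6, 2, 0, 5, 7, 1]
  pop 3: indeg[4]->0 | ready=[4] | order so far=[6, 2, 0, 5, 7, 1, 3]
  pop 4: no out-edges | ready=[] | order so far=[6, 2, 0, 5, 7, 1, 3, 4]
New canonical toposort: [6, 2, 0, 5, 7, 1, 3, 4]
Compare positions:
  Node 0: index 1 -> 2 (moved)
  Node 1: index 5 -> 5 (same)
  Node 2: index 0 -> 1 (moved)
  Node 3: index 6 -> 6 (same)
  Node 4: index 7 -> 7 (same)
  Node 5: index 2 -> 3 (moved)
  Node 6: index 3 -> 0 (moved)
  Node 7: index 4 -> 4 (same)
Nodes that changed position: 0 2 5 6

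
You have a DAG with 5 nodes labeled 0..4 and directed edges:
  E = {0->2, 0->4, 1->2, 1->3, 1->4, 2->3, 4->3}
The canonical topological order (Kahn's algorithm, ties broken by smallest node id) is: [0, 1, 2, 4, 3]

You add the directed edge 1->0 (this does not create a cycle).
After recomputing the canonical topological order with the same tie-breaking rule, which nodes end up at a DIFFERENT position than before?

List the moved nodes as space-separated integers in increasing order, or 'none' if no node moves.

Answer: 0 1

Derivation:
Old toposort: [0, 1, 2, 4, 3]
Added edge 1->0
Recompute Kahn (smallest-id tiebreak):
  initial in-degrees: [1, 0, 2, 3, 2]
  ready (indeg=0): [1]
  pop 1: indeg[0]->0; indeg[2]->1; indeg[3]->2; indeg[4]->1 | ready=[0] | order so far=[1]
  pop 0: indeg[2]->0; indeg[4]->0 | ready=[2, 4] | order so far=[1, 0]
  pop 2: indeg[3]->1 | ready=[4] | order so far=[1, 0, 2]
  pop 4: indeg[3]->0 | ready=[3] | order so far=[1, 0, 2, 4]
  pop 3: no out-edges | ready=[] | order so far=[1, 0, 2, 4, 3]
New canonical toposort: [1, 0, 2, 4, 3]
Compare positions:
  Node 0: index 0 -> 1 (moved)
  Node 1: index 1 -> 0 (moved)
  Node 2: index 2 -> 2 (same)
  Node 3: index 4 -> 4 (same)
  Node 4: index 3 -> 3 (same)
Nodes that changed position: 0 1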